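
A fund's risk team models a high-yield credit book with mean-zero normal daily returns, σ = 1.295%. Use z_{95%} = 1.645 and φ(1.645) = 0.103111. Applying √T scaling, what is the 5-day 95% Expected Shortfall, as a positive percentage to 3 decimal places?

5.972%

σ_{5d} = 1.295% × √5 = 2.896%.
ES multiplier = φ(z)/(1−α) = 0.103111/0.05 = 2.062.
ES = 2.896% × 2.062 = 5.972%.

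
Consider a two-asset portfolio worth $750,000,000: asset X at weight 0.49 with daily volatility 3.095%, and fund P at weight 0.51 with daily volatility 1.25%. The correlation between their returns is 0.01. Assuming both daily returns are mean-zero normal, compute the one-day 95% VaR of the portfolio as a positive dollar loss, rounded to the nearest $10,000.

$20,370,000

σ_p² = 0.49²·3.095² + 0.51²·1.25² + 2·0.01·0.49·0.51·3.095·1.25 = 2.7257 (%²).
σ_p = √2.7257 = 1.651%.
At 95%, z = 1.645.
VaR = 1.645 × 1.651% = 2.716%; on $750,000,000 that is $20,370,000.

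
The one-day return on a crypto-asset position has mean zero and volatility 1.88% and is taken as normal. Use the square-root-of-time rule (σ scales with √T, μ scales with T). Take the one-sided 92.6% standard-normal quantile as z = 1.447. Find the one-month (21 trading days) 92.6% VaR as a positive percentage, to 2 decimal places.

12.47%

σ_{21d} = 1.88% × √21 = 8.615%.
VaR = 1.447 × 8.615% = 12.466%.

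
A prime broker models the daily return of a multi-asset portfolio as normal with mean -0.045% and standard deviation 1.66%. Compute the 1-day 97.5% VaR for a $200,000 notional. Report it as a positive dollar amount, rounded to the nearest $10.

$6,600

At 97.5% one-sided, z = 1.960.
VaR = −μ + z·σ = −(-0.045%) + 1.960 × 1.66% = 3.299%.
On $200,000: 0.03299 × $200,000 = $6,598.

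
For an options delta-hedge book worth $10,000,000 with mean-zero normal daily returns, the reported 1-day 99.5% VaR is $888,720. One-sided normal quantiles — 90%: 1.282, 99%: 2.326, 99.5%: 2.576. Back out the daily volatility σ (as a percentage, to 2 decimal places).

VaR as a fraction: $888,720 / $10,000,000 = 8.887%.
σ = VaR / z = 8.887% / 2.576 = 3.450%.

3.45%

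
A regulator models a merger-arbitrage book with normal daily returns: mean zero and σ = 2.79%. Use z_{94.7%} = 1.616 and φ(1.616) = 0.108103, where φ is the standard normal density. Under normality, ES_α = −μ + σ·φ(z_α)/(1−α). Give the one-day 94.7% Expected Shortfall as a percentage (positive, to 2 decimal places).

5.69%

Tail multiplier: φ(z)/(1−α) = 0.108103 / 0.053 = 2.040.
ES = 2.79% × 2.040 = 5.692%.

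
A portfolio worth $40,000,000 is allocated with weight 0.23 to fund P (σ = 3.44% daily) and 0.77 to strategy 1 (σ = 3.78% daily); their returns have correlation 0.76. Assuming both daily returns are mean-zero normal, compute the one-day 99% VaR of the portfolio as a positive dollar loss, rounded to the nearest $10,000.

σ_p² = 0.23²·3.44² + 0.77²·3.78² + 2·0.76·0.23·0.77·3.44·3.78 = 12.5979 (%²).
σ_p = √12.5979 = 3.549%.
At 99%, z = 2.326.
VaR = 2.326 × 3.549% = 8.255%; on $40,000,000 that is $3,302,000.

$3,300,000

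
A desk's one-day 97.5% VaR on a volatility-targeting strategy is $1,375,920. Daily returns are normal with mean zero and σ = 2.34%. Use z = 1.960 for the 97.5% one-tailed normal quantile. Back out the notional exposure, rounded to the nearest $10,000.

$30,000,000

VaR as a fraction of value: z·σ = 1.960 × 2.34% = 4.5864%.
Position = $1,375,920 / 0.045864 = $30,000,000.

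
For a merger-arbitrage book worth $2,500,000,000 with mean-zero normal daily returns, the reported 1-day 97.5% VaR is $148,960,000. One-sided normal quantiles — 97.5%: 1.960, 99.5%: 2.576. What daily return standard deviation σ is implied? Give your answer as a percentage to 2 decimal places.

VaR as a fraction: $148,960,000 / $2,500,000,000 = 5.958%.
σ = VaR / z = 5.958% / 1.960 = 3.040%.

3.04%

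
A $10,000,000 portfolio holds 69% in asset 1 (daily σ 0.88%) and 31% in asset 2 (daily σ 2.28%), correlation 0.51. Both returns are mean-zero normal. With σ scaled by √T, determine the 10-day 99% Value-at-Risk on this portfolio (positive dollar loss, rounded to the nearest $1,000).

σ_p = √(0.69²·0.88² + 0.31²·2.28² + 2·0.51·0.69·0.31·0.88·2.28) = 1.143%.
σ_{10d} = 1.143% × √10 = 3.614%.
z(99%) = 2.326.
VaR = 2.326 × 3.614% = 8.406%; on $10,000,000 that is $840,600.

$841,000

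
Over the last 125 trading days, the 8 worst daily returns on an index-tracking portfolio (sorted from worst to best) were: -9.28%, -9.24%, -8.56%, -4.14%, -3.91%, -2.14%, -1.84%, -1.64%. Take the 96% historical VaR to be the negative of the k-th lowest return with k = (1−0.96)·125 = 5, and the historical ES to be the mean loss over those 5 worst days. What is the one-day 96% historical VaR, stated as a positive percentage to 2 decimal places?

k = 5; the 5th lowest return is -3.91%, so VaR = 3.91%.

3.91%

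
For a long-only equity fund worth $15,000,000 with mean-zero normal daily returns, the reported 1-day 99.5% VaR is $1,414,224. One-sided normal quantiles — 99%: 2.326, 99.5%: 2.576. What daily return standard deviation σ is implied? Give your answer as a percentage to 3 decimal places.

3.660%

VaR as a fraction: $1,414,224 / $15,000,000 = 9.428%.
σ = VaR / z = 9.428% / 2.576 = 3.660%.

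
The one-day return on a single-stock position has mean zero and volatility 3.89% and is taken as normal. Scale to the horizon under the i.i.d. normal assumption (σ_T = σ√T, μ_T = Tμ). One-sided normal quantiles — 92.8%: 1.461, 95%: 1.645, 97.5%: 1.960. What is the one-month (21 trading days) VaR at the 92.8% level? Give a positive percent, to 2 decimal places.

26.04%

σ_{21d} = 3.89% × √21 = 17.826%.
VaR = 1.461 × 17.826% = 26.044%.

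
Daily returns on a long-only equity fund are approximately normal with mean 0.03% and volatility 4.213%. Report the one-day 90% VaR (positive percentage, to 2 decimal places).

At 90% one-sided, z = 1.282.
VaR = −μ + z·σ = −(0.03%) + 1.282 × 4.213% = 5.371%.

5.37%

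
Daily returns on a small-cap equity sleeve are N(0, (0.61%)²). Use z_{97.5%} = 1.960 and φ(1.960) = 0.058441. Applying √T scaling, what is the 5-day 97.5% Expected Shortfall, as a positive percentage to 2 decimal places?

σ_{5d} = 0.61% × √5 = 1.364%.
ES multiplier = φ(z)/(1−α) = 0.058441/0.025 = 2.338.
ES = 1.364% × 2.338 = 3.189%.

3.19%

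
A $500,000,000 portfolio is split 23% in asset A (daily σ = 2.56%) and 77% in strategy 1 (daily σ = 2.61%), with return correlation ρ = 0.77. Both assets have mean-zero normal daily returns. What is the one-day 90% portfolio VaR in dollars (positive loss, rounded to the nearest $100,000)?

σ_p² = 0.23²·2.56² + 0.77²·2.61² + 2·0.77·0.23·0.77·2.56·2.61 = 6.2079 (%²).
σ_p = √6.2079 = 2.492%.
At 90%, z = 1.282.
VaR = 1.282 × 2.492% = 3.195%; on $500,000,000 that is $15,975,000.

$16,000,000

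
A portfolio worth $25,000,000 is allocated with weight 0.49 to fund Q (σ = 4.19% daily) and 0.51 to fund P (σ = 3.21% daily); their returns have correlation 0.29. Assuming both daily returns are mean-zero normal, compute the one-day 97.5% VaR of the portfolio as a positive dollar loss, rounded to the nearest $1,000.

σ_p² = 0.49²·4.19² + 0.51²·3.21² + 2·0.29·0.49·0.51·4.19·3.21 = 8.8448 (%²).
σ_p = √8.8448 = 2.974%.
At 97.5%, z = 1.960.
VaR = 1.960 × 2.974% = 5.829%; on $25,000,000 that is $1,457,250.

$1,457,000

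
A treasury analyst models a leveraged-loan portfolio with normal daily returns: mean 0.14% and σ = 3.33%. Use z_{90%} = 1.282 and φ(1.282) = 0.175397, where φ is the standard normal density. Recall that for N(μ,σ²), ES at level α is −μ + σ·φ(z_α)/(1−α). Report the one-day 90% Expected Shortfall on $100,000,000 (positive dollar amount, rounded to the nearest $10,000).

Tail multiplier: φ(z)/(1−α) = 0.175397 / 0.1 = 1.754.
ES = −(0.14%) + 3.33% × 1.754 = 5.701%.
On $100,000,000: 0.05701 × $100,000,000 = $5,701,000.

$5,700,000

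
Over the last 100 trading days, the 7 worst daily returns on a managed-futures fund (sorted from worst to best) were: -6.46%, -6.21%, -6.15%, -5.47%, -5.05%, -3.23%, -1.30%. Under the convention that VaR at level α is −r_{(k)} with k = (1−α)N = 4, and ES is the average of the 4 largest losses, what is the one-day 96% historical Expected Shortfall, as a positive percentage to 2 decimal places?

6.07%

The 4 worst returns sum to -24.29%.
ES = −(-24.29%) / 4 = 6.0725% ≈ 6.07%.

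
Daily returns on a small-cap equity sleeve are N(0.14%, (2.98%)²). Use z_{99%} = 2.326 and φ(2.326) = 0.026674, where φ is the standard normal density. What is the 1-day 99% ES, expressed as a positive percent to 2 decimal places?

Tail multiplier: φ(z)/(1−α) = 0.026674 / 0.01 = 2.667.
ES = −(0.14%) + 2.98% × 2.667 = 7.808%.

7.81%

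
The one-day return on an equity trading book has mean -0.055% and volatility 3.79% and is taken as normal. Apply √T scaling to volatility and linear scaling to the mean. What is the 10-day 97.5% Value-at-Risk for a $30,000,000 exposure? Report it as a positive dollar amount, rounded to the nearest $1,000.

At 97.5%, z = 1.960.
σ_{10d} = 3.79% × √10 = 11.985%; μ_{10d} = 10 × -0.055% = -0.550%.
VaR = −(-0.550%) + 1.960 × 11.985% = 24.041%.
On $30,000,000: 0.24041 × $30,000,000 = $7,212,300.

$7,212,000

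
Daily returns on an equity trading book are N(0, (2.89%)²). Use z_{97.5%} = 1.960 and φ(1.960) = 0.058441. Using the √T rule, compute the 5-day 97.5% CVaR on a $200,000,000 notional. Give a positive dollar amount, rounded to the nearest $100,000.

σ_{5d} = 2.89% × √5 = 6.462%.
ES multiplier = φ(z)/(1−α) = 0.058441/0.025 = 2.338.
ES = 6.462% × 2.338 = 15.108%; on $200,000,000: $30,216,000.

$30,200,000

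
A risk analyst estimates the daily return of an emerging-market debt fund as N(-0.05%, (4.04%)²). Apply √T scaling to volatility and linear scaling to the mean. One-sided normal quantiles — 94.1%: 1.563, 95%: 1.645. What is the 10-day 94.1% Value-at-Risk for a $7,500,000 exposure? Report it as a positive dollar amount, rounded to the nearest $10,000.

σ_{10d} = 4.04% × √10 = 12.776%; μ_{10d} = 10 × -0.05% = -0.500%.
VaR = −(-0.500%) + 1.563 × 12.776% = 20.469%.
On $7,500,000: 0.20469 × $7,500,000 = $1,535,175.

$1,540,000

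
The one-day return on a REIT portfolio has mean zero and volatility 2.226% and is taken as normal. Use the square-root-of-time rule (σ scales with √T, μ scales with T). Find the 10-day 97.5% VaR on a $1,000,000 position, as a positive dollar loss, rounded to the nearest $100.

At 97.5%, z = 1.960.
σ_{10d} = 2.226% × √10 = 7.039%.
VaR = 1.960 × 7.039% = 13.796%.
On $1,000,000: 0.13796 × $1,000,000 = $137,960.

$138,000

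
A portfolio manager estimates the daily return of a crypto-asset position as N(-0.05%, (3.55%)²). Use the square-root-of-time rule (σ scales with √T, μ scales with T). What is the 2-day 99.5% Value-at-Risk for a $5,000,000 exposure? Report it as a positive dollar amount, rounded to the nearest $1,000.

At 99.5%, z = 2.576.
σ_{2d} = 3.55% × √2 = 5.020%; μ_{2d} = 2 × -0.05% = -0.100%.
VaR = −(-0.100%) + 2.576 × 5.020% = 13.032%.
On $5,000,000: 0.13032 × $5,000,000 = $651,600.

$652,000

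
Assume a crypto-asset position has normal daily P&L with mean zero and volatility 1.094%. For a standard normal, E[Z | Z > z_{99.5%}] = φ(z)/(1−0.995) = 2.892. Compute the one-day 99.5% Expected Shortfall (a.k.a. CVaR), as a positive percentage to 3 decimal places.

ES = 1.094% × 2.892 = 3.164%.

3.164%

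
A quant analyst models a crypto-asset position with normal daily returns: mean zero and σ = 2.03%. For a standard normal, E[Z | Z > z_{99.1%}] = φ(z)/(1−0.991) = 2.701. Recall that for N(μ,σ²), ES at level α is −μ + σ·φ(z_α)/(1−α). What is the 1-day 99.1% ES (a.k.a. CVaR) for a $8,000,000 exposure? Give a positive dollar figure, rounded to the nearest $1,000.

$439,000

ES = 2.03% × 2.701 = 5.483%.
On $8,000,000: 0.05483 × $8,000,000 = $438,640.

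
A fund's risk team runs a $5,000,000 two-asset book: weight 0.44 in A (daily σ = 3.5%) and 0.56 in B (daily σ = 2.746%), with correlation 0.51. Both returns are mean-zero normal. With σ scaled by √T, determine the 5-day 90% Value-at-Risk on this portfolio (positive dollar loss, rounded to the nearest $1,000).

σ_p = √(0.44²·3.5² + 0.56²·2.746² + 2·0.51·0.44·0.56·3.5·2.746) = 2.674%.
σ_{5d} = 2.674% × √5 = 5.979%.
z(90%) = 1.282.
VaR = 1.282 × 5.979% = 7.665%; on $5,000,000 that is $383,250.

$383,000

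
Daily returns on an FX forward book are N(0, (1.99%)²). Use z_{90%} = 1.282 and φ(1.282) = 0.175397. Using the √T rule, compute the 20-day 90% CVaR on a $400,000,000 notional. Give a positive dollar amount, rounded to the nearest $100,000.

$62,400,000

σ_{20d} = 1.99% × √20 = 8.900%.
ES multiplier = φ(z)/(1−α) = 0.175397/0.1 = 1.754.
ES = 8.900% × 1.754 = 15.611%; on $400,000,000: $62,444,000.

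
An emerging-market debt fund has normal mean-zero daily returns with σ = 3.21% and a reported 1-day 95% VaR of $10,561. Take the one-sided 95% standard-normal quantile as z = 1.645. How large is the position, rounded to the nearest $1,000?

VaR as a fraction of value: z·σ = 1.645 × 3.21% = 5.28045%.
Position = $10,561 / 0.0528045 = $200,002.

$200,000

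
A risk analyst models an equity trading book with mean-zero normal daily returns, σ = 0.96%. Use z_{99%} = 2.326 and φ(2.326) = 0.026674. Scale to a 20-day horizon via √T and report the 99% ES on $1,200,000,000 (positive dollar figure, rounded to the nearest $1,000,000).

σ_{20d} = 0.96% × √20 = 4.293%.
ES multiplier = φ(z)/(1−α) = 0.026674/0.01 = 2.667.
ES = 4.293% × 2.667 = 11.449%; on $1,200,000,000: $137,388,000.

$137,000,000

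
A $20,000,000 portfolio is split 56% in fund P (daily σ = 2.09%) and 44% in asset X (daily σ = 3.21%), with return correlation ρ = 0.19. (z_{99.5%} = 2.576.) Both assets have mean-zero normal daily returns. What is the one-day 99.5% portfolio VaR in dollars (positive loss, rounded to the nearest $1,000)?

σ_p² = 0.56²·2.09² + 0.44²·3.21² + 2·0.19·0.56·0.44·2.09·3.21 = 3.9929 (%²).
σ_p = √3.9929 = 1.998%.
VaR = 2.576 × 1.998% = 5.147%; on $20,000,000 that is $1,029,400.

$1,029,000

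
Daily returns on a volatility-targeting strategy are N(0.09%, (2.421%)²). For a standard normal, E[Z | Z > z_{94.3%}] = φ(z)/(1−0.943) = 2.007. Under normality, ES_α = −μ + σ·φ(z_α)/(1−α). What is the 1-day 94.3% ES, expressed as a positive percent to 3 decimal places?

ES = −(0.09%) + 2.421% × 2.007 = 4.769%.

4.769%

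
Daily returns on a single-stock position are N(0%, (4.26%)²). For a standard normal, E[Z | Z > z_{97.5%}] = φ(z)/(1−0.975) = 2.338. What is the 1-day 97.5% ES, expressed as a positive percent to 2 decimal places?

ES = 4.26% × 2.338 = 9.960%.

9.96%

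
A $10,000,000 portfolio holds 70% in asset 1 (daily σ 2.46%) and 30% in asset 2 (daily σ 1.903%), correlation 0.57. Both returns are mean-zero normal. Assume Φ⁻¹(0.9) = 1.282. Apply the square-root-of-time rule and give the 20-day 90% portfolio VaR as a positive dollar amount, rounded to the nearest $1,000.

σ_p = √(0.7²·2.46² + 0.3²·1.903² + 2·0.57·0.7·0.3·2.46·1.903) = 2.100%.
σ_{20d} = 2.100% × √20 = 9.391%.
VaR = 1.282 × 9.391% = 12.039%; on $10,000,000 that is $1,203,900.

$1,204,000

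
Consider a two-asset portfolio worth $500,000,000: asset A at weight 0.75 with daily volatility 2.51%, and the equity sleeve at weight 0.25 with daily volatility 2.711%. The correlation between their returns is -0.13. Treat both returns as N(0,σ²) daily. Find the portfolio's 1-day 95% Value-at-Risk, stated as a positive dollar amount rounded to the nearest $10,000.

σ_p² = 0.75²·2.51² + 0.25²·2.711² + 2·-0.13·0.75·0.25·2.51·2.711 = 3.6714 (%²).
σ_p = √3.6714 = 1.916%.
At 95%, z = 1.645.
VaR = 1.645 × 1.916% = 3.152%; on $500,000,000 that is $15,760,000.

$15,760,000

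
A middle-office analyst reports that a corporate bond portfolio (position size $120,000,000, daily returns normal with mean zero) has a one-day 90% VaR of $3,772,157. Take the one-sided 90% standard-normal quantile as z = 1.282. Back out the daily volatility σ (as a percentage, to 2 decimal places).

VaR as a fraction: $3,772,157 / $120,000,000 = 3.143%.
σ = VaR / z = 3.143% / 1.282 = 2.452%.

2.45%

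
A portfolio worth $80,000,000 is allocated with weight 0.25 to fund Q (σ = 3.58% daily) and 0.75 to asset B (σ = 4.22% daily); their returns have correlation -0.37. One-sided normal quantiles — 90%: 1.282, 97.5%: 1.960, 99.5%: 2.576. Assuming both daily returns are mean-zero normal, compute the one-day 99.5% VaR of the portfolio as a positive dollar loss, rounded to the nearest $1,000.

σ_p² = 0.25²·3.58² + 0.75²·4.22² + 2·-0.37·0.25·0.75·3.58·4.22 = 8.7221 (%²).
σ_p = √8.7221 = 2.953%.
VaR = 2.576 × 2.953% = 7.607%; on $80,000,000 that is $6,085,600.

$6,086,000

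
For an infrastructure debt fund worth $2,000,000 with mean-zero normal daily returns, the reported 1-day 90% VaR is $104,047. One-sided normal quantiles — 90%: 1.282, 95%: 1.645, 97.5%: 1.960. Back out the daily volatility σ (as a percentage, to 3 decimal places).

VaR as a fraction: $104,047 / $2,000,000 = 5.202%.
σ = VaR / z = 5.202% / 1.282 = 4.058%.

4.058%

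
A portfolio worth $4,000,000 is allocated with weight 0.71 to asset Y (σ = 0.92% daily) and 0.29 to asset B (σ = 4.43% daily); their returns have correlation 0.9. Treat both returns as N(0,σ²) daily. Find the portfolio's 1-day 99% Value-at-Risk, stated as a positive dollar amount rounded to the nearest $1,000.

σ_p² = 0.71²·0.92² + 0.29²·4.43² + 2·0.9·0.71·0.29·0.92·4.43 = 3.5876 (%²).
σ_p = √3.5876 = 1.894%.
At 99%, z = 2.326.
VaR = 2.326 × 1.894% = 4.405%; on $4,000,000 that is $176,200.

$176,000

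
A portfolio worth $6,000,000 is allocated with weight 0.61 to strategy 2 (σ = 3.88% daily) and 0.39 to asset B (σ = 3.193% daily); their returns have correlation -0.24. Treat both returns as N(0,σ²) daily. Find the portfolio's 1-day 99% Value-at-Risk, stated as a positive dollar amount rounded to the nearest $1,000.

σ_p² = 0.61²·3.88² + 0.39²·3.193² + 2·-0.24·0.61·0.39·3.88·3.193 = 5.7377 (%²).
σ_p = √5.7377 = 2.395%.
At 99%, z = 2.326.
VaR = 2.326 × 2.395% = 5.571%; on $6,000,000 that is $334,260.

$334,000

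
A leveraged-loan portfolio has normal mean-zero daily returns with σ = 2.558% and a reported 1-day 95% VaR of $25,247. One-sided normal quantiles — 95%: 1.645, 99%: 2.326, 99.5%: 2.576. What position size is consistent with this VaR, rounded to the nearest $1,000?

$600,000

VaR as a fraction of value: z·σ = 1.645 × 2.558% = 4.20791%.
Position = $25,247 / 0.0420791 = $599,989.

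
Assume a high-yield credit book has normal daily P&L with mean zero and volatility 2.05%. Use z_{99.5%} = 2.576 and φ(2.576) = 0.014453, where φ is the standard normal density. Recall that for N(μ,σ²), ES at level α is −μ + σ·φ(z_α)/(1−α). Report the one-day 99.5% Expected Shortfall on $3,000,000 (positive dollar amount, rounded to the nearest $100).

Tail multiplier: φ(z)/(1−α) = 0.014453 / 0.005 = 2.891.
ES = 2.05% × 2.891 = 5.927%.
On $3,000,000: 0.05927 × $3,000,000 = $177,810.

$177,800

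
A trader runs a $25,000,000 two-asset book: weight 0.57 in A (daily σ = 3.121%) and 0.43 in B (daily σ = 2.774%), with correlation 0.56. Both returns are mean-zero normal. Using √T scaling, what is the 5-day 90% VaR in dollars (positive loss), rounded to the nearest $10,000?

$1,890,000

σ_p = √(0.57²·3.121² + 0.43²·2.774² + 2·0.56·0.57·0.43·3.121·2.774) = 2.639%.
σ_{5d} = 2.639% × √5 = 5.901%.
z(90%) = 1.282.
VaR = 1.282 × 5.901% = 7.565%; on $25,000,000 that is $1,891,250.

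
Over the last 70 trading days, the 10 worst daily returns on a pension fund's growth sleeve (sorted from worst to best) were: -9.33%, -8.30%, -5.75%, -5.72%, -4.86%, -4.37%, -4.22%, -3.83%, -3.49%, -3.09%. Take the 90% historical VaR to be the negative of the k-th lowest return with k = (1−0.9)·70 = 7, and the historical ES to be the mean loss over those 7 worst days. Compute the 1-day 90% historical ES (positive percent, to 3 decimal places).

The 7 worst returns sum to -42.55%.
ES = −(-42.55%) / 7 = 6.0785…% ≈ 6.079%.

6.079%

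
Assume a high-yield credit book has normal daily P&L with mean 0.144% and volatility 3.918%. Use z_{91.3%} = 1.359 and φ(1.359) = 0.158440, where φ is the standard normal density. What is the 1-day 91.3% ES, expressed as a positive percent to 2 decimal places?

Tail multiplier: φ(z)/(1−α) = 0.158440 / 0.087 = 1.821.
ES = −(0.144%) + 3.918% × 1.821 = 6.991%.

6.99%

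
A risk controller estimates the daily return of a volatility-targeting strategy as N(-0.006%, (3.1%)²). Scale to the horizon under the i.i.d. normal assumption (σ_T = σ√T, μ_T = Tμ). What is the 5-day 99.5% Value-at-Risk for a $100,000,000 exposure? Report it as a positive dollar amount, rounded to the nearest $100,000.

At 99.5%, z = 2.576.
σ_{5d} = 3.1% × √5 = 6.932%; μ_{5d} = 5 × -0.006% = -0.030%.
VaR = −(-0.030%) + 2.576 × 6.932% = 17.887%.
On $100,000,000: 0.17887 × $100,000,000 = $17,887,000.

$17,900,000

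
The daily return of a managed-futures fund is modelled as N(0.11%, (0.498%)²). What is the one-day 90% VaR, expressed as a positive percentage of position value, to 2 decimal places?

0.53%

At 90% one-sided, z = 1.282.
VaR = −μ + z·σ = −(0.11%) + 1.282 × 0.498% = 0.528%.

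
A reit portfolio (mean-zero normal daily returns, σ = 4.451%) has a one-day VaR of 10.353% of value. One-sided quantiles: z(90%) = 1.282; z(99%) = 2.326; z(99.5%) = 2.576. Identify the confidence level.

99%

Implied z = VaR/σ = 10.353 / 4.451 = 2.326.
This matches z(99%) = 2.326.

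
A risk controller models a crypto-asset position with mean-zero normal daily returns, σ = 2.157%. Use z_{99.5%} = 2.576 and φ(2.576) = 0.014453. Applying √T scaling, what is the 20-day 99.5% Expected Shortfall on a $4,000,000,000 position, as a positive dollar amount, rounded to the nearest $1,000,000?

σ_{20d} = 2.157% × √20 = 9.646%.
ES multiplier = φ(z)/(1−α) = 0.014453/0.005 = 2.891.
ES = 9.646% × 2.891 = 27.887%; on $4,000,000,000: $1,115,480,000.

$1,115,000,000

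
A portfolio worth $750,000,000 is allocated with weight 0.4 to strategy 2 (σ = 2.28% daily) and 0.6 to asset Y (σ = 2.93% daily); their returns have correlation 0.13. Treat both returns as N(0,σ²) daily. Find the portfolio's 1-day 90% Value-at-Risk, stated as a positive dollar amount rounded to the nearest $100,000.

$20,000,000

σ_p² = 0.4²·2.28² + 0.6²·2.93² + 2·0.13·0.4·0.6·2.28·2.93 = 4.3392 (%²).
σ_p = √4.3392 = 2.083%.
At 90%, z = 1.282.
VaR = 1.282 × 2.083% = 2.670%; on $750,000,000 that is $20,025,000.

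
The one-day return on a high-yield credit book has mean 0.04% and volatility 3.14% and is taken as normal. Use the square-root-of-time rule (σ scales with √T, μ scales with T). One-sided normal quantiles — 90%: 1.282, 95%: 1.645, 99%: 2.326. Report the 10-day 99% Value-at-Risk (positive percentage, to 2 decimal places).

22.70%

σ_{10d} = 3.14% × √10 = 9.930%; μ_{10d} = 10 × 0.04% = 0.400%.
VaR = −(0.400%) + 2.326 × 9.930% = 22.697%.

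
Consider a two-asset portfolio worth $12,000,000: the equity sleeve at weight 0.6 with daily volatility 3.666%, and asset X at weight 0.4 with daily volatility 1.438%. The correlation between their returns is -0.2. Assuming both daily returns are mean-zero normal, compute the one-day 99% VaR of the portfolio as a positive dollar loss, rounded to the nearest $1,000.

$603,000

σ_p² = 0.6²·3.666² + 0.4²·1.438² + 2·-0.2·0.6·0.4·3.666·1.438 = 4.6630 (%²).
σ_p = √4.6630 = 2.159%.
At 99%, z = 2.326.
VaR = 2.326 × 2.159% = 5.022%; on $12,000,000 that is $602,640.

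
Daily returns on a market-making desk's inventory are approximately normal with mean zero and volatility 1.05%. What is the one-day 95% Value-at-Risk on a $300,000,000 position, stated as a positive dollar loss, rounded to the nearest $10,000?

$5,180,000

At 95% one-sided, z = 1.645.
VaR = z·σ = 1.645 × 1.05% = 1.727%.
On $300,000,000: 0.01727 × $300,000,000 = $5,181,000.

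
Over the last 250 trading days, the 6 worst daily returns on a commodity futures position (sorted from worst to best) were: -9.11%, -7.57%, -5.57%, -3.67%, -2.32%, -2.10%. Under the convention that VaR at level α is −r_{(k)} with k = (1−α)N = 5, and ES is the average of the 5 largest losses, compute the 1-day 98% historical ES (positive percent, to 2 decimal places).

5.65%

The 5 worst returns sum to -28.24%.
ES = −(-28.24%) / 5 = 5.648% ≈ 5.65%.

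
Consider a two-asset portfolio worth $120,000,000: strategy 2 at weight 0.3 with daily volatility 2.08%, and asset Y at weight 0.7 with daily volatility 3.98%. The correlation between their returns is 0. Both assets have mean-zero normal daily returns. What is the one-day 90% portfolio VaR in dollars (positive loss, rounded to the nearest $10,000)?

σ_p² = 0.3²·2.08² + 0.7²·3.98² + 2·0·0.3·0.7·2.08·3.98 = 8.1512 (%²).
σ_p = √8.1512 = 2.855%.
At 90%, z = 1.282.
VaR = 1.282 × 2.855% = 3.660%; on $120,000,000 that is $4,392,000.

$4,390,000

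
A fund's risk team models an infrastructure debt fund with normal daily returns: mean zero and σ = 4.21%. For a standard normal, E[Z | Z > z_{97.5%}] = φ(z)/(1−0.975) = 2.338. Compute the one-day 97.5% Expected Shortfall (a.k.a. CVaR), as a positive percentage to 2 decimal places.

ES = 4.21% × 2.338 = 9.843%.

9.84%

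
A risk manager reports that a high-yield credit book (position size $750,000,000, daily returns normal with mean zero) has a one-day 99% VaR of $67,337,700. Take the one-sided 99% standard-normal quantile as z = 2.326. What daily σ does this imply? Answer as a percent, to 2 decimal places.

VaR as a fraction: $67,337,700 / $750,000,000 = 8.978%.
σ = VaR / z = 8.978% / 2.326 = 3.860%.

3.86%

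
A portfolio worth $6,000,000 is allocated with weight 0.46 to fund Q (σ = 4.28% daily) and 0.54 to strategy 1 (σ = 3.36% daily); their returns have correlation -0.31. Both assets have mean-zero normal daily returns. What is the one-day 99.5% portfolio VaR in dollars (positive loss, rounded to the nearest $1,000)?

σ_p² = 0.46²·4.28² + 0.54²·3.36² + 2·-0.31·0.46·0.54·4.28·3.36 = 4.9535 (%²).
σ_p = √4.9535 = 2.226%.
At 99.5%, z = 2.576.
VaR = 2.576 × 2.226% = 5.734%; on $6,000,000 that is $344,040.

$344,000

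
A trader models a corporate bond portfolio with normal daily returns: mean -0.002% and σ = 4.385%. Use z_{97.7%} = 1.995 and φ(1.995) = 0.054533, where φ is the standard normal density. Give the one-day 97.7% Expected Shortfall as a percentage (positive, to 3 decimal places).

10.399%

Tail multiplier: φ(z)/(1−α) = 0.054533 / 0.023 = 2.371.
ES = −(-0.002%) + 4.385% × 2.371 = 10.399%.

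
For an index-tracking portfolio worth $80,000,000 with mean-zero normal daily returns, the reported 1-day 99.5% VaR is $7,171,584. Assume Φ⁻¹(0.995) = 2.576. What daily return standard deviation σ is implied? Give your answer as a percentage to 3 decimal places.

VaR as a fraction: $7,171,584 / $80,000,000 = 8.964%.
σ = VaR / z = 8.964% / 2.576 = 3.480%.

3.480%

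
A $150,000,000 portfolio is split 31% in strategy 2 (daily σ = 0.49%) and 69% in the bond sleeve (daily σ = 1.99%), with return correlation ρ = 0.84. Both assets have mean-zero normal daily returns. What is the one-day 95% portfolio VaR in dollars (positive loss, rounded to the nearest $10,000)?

σ_p² = 0.31²·0.49² + 0.69²·1.99² + 2·0.84·0.31·0.69·0.49·1.99 = 2.2589 (%²).
σ_p = √2.2589 = 1.503%.
At 95%, z = 1.645.
VaR = 1.645 × 1.503% = 2.472%; on $150,000,000 that is $3,708,000.

$3,710,000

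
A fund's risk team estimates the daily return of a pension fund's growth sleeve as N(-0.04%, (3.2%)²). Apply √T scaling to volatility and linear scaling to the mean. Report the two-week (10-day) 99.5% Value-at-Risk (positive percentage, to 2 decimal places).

At 99.5%, z = 2.576.
σ_{10d} = 3.2% × √10 = 10.119%; μ_{10d} = 10 × -0.04% = -0.400%.
VaR = −(-0.400%) + 2.576 × 10.119% = 26.467%.

26.47%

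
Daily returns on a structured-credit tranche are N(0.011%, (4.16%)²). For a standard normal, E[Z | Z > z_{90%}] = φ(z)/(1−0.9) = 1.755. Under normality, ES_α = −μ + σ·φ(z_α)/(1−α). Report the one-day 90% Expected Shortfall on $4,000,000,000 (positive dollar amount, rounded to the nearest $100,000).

ES = −(0.011%) + 4.16% × 1.755 = 7.290%.
On $4,000,000,000: 0.07290 × $4,000,000,000 = $291,600,000.

$291,600,000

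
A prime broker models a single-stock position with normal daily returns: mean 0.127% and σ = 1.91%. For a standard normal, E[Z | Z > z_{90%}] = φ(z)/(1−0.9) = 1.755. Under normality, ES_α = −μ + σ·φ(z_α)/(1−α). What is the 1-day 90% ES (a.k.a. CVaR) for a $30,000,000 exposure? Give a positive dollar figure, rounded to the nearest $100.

ES = −(0.127%) + 1.91% × 1.755 = 3.225%.
On $30,000,000: 0.03225 × $30,000,000 = $967,500.

$967,500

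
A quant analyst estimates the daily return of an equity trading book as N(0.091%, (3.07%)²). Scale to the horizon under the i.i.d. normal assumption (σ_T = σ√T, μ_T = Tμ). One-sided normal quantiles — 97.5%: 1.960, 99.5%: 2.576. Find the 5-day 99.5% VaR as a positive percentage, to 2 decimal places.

σ_{5d} = 3.07% × √5 = 6.865%; μ_{5d} = 5 × 0.091% = 0.455%.
VaR = −(0.455%) + 2.576 × 6.865% = 17.229%.

17.23%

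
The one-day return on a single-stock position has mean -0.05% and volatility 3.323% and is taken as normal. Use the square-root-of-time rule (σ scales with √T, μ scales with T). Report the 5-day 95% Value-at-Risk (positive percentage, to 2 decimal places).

At 95%, z = 1.645.
σ_{5d} = 3.323% × √5 = 7.430%; μ_{5d} = 5 × -0.05% = -0.250%.
VaR = −(-0.250%) + 1.645 × 7.430% = 12.472%.

12.47%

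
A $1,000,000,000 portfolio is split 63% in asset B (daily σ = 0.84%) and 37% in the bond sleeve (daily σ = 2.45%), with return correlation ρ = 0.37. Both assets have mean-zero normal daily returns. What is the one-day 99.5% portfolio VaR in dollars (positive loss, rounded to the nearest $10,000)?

$31,090,000

σ_p² = 0.63²·0.84² + 0.37²·2.45² + 2·0.37·0.63·0.37·0.84·2.45 = 1.4568 (%²).
σ_p = √1.4568 = 1.207%.
At 99.5%, z = 2.576.
VaR = 2.576 × 1.207% = 3.109%; on $1,000,000,000 that is $31,090,000.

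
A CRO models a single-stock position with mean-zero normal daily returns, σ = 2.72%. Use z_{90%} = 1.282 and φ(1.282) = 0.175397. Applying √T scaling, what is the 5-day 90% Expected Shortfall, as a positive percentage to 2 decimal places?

σ_{5d} = 2.72% × √5 = 6.082%.
ES multiplier = φ(z)/(1−α) = 0.175397/0.1 = 1.754.
ES = 6.082% × 1.754 = 10.668%.

10.67%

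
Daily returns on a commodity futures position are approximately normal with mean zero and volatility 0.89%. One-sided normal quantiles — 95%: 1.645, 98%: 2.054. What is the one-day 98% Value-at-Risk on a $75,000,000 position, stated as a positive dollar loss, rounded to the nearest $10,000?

VaR = z·σ = 2.054 × 0.89% = 1.828%.
On $75,000,000: 0.01828 × $75,000,000 = $1,371,000.

$1,370,000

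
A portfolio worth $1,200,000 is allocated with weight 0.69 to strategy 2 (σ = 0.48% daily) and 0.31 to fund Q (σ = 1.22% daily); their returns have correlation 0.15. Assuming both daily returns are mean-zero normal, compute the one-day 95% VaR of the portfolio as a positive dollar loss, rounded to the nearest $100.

σ_p² = 0.69²·0.48² + 0.31²·1.22² + 2·0.15·0.69·0.31·0.48·1.22 = 0.2903 (%²).
σ_p = √0.2903 = 0.539%.
At 95%, z = 1.645.
VaR = 1.645 × 0.539% = 0.887%; on $1,200,000 that is $10,644.

$10,600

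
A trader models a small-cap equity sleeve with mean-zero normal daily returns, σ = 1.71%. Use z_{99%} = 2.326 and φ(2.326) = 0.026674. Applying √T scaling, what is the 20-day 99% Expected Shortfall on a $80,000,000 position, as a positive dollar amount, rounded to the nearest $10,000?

$16,320,000

σ_{20d} = 1.71% × √20 = 7.647%.
ES multiplier = φ(z)/(1−α) = 0.026674/0.01 = 2.667.
ES = 7.647% × 2.667 = 20.395%; on $80,000,000: $16,316,000.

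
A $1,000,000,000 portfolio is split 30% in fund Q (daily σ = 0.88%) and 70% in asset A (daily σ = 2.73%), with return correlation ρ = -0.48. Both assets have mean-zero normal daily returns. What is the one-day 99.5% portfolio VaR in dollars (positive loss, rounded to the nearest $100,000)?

$46,300,000

σ_p² = 0.3²·0.88² + 0.7²·2.73² + 2·-0.48·0.3·0.7·0.88·2.73 = 3.2373 (%²).
σ_p = √3.2373 = 1.799%.
At 99.5%, z = 2.576.
VaR = 2.576 × 1.799% = 4.634%; on $1,000,000,000 that is $46,340,000.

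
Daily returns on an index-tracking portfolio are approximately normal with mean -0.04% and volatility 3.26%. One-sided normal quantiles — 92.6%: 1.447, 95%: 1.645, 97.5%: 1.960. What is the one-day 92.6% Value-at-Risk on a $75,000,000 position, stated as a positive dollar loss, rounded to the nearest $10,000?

$3,570,000

VaR = −μ + z·σ = −(-0.04%) + 1.447 × 3.26% = 4.757%.
On $75,000,000: 0.04757 × $75,000,000 = $3,567,750.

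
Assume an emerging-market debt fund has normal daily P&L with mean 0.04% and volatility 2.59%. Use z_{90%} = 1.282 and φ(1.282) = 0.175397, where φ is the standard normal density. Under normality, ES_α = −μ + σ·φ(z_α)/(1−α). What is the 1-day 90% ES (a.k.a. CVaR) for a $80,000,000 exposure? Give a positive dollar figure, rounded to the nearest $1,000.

$3,602,000

Tail multiplier: φ(z)/(1−α) = 0.175397 / 0.1 = 1.754.
ES = −(0.04%) + 2.59% × 1.754 = 4.503%.
On $80,000,000: 0.04503 × $80,000,000 = $3,602,400.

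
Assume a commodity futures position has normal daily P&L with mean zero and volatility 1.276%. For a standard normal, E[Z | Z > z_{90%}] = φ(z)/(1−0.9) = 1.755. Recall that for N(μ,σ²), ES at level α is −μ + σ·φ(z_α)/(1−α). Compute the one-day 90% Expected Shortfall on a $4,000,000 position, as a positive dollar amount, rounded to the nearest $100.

ES = 1.276% × 1.755 = 2.239%.
On $4,000,000: 0.02239 × $4,000,000 = $89,560.

$89,600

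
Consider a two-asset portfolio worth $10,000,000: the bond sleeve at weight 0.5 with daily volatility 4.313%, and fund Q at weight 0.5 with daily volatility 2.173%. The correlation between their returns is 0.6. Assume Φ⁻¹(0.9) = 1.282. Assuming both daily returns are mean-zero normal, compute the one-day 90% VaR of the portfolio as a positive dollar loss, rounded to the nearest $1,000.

σ_p² = 0.5²·4.313² + 0.5²·2.173² + 2·0.6·0.5·0.5·4.313·2.173 = 8.6426 (%²).
σ_p = √8.6426 = 2.940%.
VaR = 1.282 × 2.940% = 3.769%; on $10,000,000 that is $376,900.

$377,000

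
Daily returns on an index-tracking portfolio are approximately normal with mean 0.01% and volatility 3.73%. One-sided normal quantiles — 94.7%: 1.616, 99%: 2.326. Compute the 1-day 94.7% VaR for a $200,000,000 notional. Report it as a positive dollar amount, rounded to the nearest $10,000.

VaR = −μ + z·σ = −(0.01%) + 1.616 × 3.73% = 6.018%.
On $200,000,000: 0.06018 × $200,000,000 = $12,036,000.

$12,040,000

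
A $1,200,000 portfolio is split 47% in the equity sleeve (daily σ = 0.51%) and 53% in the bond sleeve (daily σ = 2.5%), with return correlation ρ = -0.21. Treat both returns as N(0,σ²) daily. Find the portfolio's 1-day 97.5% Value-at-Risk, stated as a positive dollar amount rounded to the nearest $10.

$30,480

σ_p² = 0.47²·0.51² + 0.53²·2.5² + 2·-0.21·0.47·0.53·0.51·2.5 = 1.6797 (%²).
σ_p = √1.6797 = 1.296%.
At 97.5%, z = 1.960.
VaR = 1.960 × 1.296% = 2.540%; on $1,200,000 that is $30,480.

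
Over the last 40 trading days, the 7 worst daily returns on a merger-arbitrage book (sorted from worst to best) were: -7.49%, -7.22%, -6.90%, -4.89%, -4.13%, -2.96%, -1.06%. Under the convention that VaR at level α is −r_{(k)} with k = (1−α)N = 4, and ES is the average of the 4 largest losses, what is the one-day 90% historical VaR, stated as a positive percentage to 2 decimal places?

k = 4; the 4th lowest return is -4.89%, so VaR = 4.89%.

4.89%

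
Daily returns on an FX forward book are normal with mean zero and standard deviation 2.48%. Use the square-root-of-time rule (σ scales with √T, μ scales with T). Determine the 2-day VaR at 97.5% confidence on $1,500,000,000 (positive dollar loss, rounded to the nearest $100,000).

At 97.5%, z = 1.960.
σ_{2d} = 2.48% × √2 = 3.507%.
VaR = 1.960 × 3.507% = 6.874%.
On $1,500,000,000: 0.06874 × $1,500,000,000 = $103,110,000.

$103,100,000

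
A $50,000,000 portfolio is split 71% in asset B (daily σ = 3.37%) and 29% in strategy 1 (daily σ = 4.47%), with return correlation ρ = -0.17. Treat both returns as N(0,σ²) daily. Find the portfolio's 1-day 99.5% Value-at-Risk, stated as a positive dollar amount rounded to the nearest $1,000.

$3,246,000

σ_p² = 0.71²·3.37² + 0.29²·4.47² + 2·-0.17·0.71·0.29·3.37·4.47 = 6.3508 (%²).
σ_p = √6.3508 = 2.520%.
At 99.5%, z = 2.576.
VaR = 2.576 × 2.520% = 6.492%; on $50,000,000 that is $3,246,000.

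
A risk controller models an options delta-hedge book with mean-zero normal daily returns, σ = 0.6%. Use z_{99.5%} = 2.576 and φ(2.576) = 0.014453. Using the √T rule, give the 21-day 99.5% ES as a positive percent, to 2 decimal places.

σ_{21d} = 0.6% × √21 = 2.750%.
ES multiplier = φ(z)/(1−α) = 0.014453/0.005 = 2.891.
ES = 2.750% × 2.891 = 7.950%.

7.95%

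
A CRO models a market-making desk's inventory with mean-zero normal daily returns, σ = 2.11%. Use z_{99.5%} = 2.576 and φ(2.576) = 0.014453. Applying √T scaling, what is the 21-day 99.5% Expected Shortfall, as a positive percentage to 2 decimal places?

27.95%

σ_{21d} = 2.11% × √21 = 9.669%.
ES multiplier = φ(z)/(1−α) = 0.014453/0.005 = 2.891.
ES = 9.669% × 2.891 = 27.953%.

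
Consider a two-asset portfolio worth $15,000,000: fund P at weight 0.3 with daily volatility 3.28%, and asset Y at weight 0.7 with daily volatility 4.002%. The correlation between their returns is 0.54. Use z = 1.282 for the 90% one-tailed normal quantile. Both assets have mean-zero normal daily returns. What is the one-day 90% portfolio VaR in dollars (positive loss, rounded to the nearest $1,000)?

$660,000

σ_p² = 0.3²·3.28² + 0.7²·4.002² + 2·0.54·0.3·0.7·3.28·4.002 = 11.7932 (%²).
σ_p = √11.7932 = 3.434%.
VaR = 1.282 × 3.434% = 4.402%; on $15,000,000 that is $660,300.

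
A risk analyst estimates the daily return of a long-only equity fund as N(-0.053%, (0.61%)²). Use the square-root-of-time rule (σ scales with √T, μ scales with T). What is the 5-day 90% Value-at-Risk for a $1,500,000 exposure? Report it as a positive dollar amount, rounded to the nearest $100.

$30,200

At 90%, z = 1.282.
σ_{5d} = 0.61% × √5 = 1.364%; μ_{5d} = 5 × -0.053% = -0.265%.
VaR = −(-0.265%) + 1.282 × 1.364% = 2.014%.
On $1,500,000: 0.02014 × $1,500,000 = $30,210.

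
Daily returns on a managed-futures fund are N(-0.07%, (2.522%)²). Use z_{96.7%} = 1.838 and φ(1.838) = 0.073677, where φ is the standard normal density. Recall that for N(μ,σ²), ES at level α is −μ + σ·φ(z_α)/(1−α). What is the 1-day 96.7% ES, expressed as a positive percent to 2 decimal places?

5.70%

Tail multiplier: φ(z)/(1−α) = 0.073677 / 0.033 = 2.233.
ES = −(-0.07%) + 2.522% × 2.233 = 5.702%.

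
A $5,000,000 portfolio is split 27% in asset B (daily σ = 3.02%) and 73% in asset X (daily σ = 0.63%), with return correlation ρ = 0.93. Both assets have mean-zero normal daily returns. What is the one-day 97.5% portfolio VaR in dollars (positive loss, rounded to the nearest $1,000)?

σ_p² = 0.27²·3.02² + 0.73²·0.63² + 2·0.93·0.27·0.73·3.02·0.63 = 1.5739 (%²).
σ_p = √1.5739 = 1.255%.
At 97.5%, z = 1.960.
VaR = 1.960 × 1.255% = 2.460%; on $5,000,000 that is $123,000.

$123,000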